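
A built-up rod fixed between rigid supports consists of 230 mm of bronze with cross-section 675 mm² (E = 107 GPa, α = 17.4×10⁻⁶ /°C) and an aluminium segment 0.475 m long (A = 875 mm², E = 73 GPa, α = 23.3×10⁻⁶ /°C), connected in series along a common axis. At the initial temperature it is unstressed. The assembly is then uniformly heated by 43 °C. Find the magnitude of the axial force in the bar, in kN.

P ≈ 61 kN (compressive)

With the walls removed the bar would change length by δ_free = Σ αᵢΔT Lᵢ = 17.4×10⁻⁶×43×230 + 23.3×10⁻⁶×43×475 = 0.648 mm.
Since the ends are fixed, an axial force P builds up, equal in every segment, with P · Σ Lᵢ/(AᵢEᵢ) = δ_free.
The series flexibility is Σ Lᵢ/(AᵢEᵢ) = 230/(675×107×10³) + 475/(875×73×10³) = 1.062×10⁻⁵ mm/N.
So P = 0.648 / 1.062×10⁻⁵ = 61.01 kN, compressive.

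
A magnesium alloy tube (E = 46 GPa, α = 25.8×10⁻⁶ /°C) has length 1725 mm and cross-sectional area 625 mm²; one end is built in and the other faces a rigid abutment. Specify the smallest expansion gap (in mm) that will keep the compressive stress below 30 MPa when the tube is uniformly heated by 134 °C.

g ≈ 4.84 mm

Free expansion if unrestrained: δ_free = αΔT L = 25.8×10⁻⁶ × 134 × 1725 = 5.964 mm.
At the allowable stress the elastic shortening the wall may impose is σL/E = 30 × 1725 / (46×10³) = 1.125 mm.
The gap must absorb the remainder: g_min = 5.964 − 1.125 = 4.839 mm.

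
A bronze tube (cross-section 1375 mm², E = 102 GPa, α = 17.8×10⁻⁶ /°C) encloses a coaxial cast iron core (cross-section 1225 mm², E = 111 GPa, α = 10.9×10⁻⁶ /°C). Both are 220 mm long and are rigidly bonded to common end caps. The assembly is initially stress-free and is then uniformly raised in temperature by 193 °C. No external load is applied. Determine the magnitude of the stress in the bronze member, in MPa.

σ ≈ 66.9 MPa (compressive)

Both members must finish at the same length. With the larger α, the bronze tends to over-expand; the plates restrain it, putting the bronze in compression and the cast iron in tension. With no external load the two internal forces are equal and opposite, magnitude P.
Compatibility of the two members (thermal + elastic change equal): (α₁ − α₂)ΔT = P·[1/(A₁E₁) + 1/(A₂E₂)].
|α₁ − α₂|·ΔT = 6.9×10⁻⁶ × 193 = 0.001332.
1/(A₁E₁) + 1/(A₂E₂) = 1/(1375×102×10³) + 1/(1225×111×10³) = 1.448×10⁻⁸ N⁻¹.
So P = 0.001332 / 1.448×10⁻⁸ = 91.94 kN.
σ_{bronze} = P/A₁ = 91940/1375 = 66.87 MPa, compressive.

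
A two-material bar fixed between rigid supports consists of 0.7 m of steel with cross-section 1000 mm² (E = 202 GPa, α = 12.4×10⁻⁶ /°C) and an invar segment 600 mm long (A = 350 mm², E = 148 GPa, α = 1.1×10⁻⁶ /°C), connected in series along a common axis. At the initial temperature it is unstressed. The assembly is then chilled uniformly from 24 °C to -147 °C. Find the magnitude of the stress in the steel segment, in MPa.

σ ≈ 106 MPa (tensile)

If the supports were absent, the total length change would be Σ αᵢΔT Lᵢ = 12.4×10⁻⁶×171×700 + 1.1×10⁻⁶×171×600 = 1.597 mm.
The walls prevent any net length change, so an axial force P (same in every segment) develops. Compatibility: P · Σ Lᵢ/(AᵢEᵢ) = δ_free.
Σ Lᵢ/(AᵢEᵢ) = 700/(1000×202×10³) + 600/(350×148×10³) = 1.505×10⁻⁵ mm/N.
Hence P = δ_free / Σ(L/AE) = 1.597/1.505×10⁻⁵ = 106.1 kN (tensile).
σ_{steel} = P / A = 106100 / 1000 = 106.1 MPa.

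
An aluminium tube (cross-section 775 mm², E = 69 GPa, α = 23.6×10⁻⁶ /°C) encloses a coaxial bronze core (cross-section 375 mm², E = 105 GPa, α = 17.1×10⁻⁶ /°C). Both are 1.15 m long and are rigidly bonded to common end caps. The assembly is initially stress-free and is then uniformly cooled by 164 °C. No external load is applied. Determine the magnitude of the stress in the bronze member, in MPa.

σ ≈ 64.5 MPa (compressive)

Both members must finish at the same length. With the larger α, the aluminium tends to over-contract; the plates restrain it, putting the aluminium in tension and the bronze in compression. With no external load the two internal forces are equal and opposite, magnitude P.
Equating the net (thermal + elastic) strains gives |α₁ − α₂|·ΔT = P·[1/(A₁E₁) + 1/(A₂E₂)].
|α₁ − α₂|·ΔT = 6.5×10⁻⁶ × 164 = 0.001066.
1/(A₁E₁) + 1/(A₂E₂) = 1/(775×69×10³) + 1/(375×105×10³) = 4.41×10⁻⁸ N⁻¹.
So P = 0.001066 / 4.41×10⁻⁸ = 24.17 kN.
σ_{bronze} = P/A₂ = 24170/375 = 64.46 MPa, compressive.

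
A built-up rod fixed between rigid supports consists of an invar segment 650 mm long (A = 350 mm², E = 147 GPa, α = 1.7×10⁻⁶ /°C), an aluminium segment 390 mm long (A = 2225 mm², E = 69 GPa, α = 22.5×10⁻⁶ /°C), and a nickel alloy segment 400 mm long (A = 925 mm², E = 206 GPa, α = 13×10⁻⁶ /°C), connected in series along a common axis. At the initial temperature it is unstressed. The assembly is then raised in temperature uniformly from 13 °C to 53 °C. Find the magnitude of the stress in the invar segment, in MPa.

Free thermal expansion of the whole bar: Σ αᵢΔT Lᵢ = 1.7×10⁻⁶×40×650 + 22.5×10⁻⁶×40×390 + 13×10⁻⁶×40×400 = 0.6032 mm.
The walls prevent any net length change, so an axial force P (same in every segment) develops. Compatibility: P · Σ Lᵢ/(AᵢEᵢ) = δ_free.
Σ Lᵢ/(AᵢEᵢ) = 650/(350×147×10³) + 390/(2225×69×10³) + 400/(925×206×10³) = 1.727×10⁻⁵ mm/N.
So P = 0.6032 / 1.727×10⁻⁵ = 34.92 kN, compressive.
σ_{invar} = P / A = 34920 / 350 = 99.78 MPa.

σ ≈ 99.8 MPa (compressive)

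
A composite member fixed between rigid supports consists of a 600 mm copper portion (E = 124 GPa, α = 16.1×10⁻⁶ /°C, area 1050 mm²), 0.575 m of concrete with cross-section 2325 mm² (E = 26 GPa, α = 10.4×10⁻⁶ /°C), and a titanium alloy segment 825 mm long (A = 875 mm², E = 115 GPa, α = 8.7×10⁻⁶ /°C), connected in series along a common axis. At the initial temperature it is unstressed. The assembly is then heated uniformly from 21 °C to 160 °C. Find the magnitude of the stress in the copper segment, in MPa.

With the walls removed the bar would change length by δ_free = Σ αᵢΔT Lᵢ = 16.1×10⁻⁶×139×600 + 10.4×10⁻⁶×139×575 + 8.7×10⁻⁶×139×825 = 3.172 mm.
Since the ends are fixed, an axial force P builds up, equal in every segment, with P · Σ Lᵢ/(AᵢEᵢ) = δ_free.
The series flexibility is Σ Lᵢ/(AᵢEᵢ) = 600/(1050×124×10³) + 575/(2325×26×10³) + 825/(875×115×10³) = 2.232×10⁻⁵ mm/N.
So P = 3.172 / 2.232×10⁻⁵ = 142.1 kN, compressive.
σ_{copper} = P / A = 142100 / 1050 = 135.3 MPa.

σ ≈ 135 MPa (compressive)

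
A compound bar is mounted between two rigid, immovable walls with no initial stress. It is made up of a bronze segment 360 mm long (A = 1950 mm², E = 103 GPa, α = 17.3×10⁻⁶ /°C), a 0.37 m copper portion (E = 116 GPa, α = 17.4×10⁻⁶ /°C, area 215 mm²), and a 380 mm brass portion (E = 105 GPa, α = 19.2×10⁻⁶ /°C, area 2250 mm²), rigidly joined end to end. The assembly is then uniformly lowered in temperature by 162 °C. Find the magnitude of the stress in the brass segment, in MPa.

With the walls removed the bar would change length by δ_free = Σ αᵢΔT Lᵢ = 17.3×10⁻⁶×162×360 + 17.4×10⁻⁶×162×370 + 19.2×10⁻⁶×162×380 = 3.234 mm.
Since the ends are fixed, an axial force P builds up, equal in every segment, with P · Σ Lᵢ/(AᵢEᵢ) = δ_free.
Σ Lᵢ/(AᵢEᵢ) = 360/(1950×103×10³) + 370/(215×116×10³) + 380/(2250×105×10³) = 1.824×10⁻⁵ mm/N.
So P = 3.234 / 1.824×10⁻⁵ = 177.3 kN, tensile.
σ_{brass} = P / A = 177300 / 2250 = 78.81 MPa.

σ ≈ 78.8 MPa (tensile)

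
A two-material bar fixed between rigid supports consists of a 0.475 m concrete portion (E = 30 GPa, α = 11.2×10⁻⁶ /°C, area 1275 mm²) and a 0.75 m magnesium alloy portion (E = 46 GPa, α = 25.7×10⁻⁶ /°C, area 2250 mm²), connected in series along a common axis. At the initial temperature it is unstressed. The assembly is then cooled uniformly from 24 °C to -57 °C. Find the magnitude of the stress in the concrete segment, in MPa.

σ ≈ 79.5 MPa (tensile)

With the walls removed the bar would change length by δ_free = Σ αᵢΔT Lᵢ = 11.2×10⁻⁶×81×475 + 25.7×10⁻⁶×81×750 = 1.992 mm.
Since the ends are fixed, an axial force P builds up, equal in every segment, with P · Σ Lᵢ/(AᵢEᵢ) = δ_free.
Σ Lᵢ/(AᵢEᵢ) = 475/(1275×30×10³) + 750/(2250×46×10³) = 1.966×10⁻⁵ mm/N.
So P = 1.992 / 1.966×10⁻⁵ = 101.3 kN, tensile.
σ_{concrete} = P / A = 101300 / 1275 = 79.46 MPa.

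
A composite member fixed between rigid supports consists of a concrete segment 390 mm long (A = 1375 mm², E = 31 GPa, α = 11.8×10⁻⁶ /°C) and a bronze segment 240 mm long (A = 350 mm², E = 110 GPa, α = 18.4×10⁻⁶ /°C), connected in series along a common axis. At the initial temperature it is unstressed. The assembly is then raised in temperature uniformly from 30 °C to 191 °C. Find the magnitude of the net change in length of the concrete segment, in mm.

With the walls removed the bar would change length by δ_free = Σ αᵢΔT Lᵢ = 11.8×10⁻⁶×161×390 + 18.4×10⁻⁶×161×240 = 1.452 mm.
Since the ends are fixed, an axial force P builds up, equal in every segment, with P · Σ Lᵢ/(AᵢEᵢ) = δ_free.
Σ Lᵢ/(AᵢEᵢ) = 390/(1375×31×10³) + 240/(350×110×10³) = 1.538×10⁻⁵ mm/N.
P = 1.452 / 1.538×10⁻⁵ = 94380 N = 94.38 kN, compressive.
For the concrete segment, free thermal change = 11.8×10⁻⁶×161×390 = 0.7409 mm and elastic change from P = 94380×390/(1375×31×10³) = 0.8635 mm; these oppose, so the net change is 0.123 mm (segment shortens).

|ΔL| ≈ 0.123 mm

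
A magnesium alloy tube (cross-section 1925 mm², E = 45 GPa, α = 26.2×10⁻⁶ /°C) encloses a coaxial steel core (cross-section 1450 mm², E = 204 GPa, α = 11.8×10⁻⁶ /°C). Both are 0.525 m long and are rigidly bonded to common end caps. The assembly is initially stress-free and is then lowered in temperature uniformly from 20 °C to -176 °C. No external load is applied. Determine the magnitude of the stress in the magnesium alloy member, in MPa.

The magnesium alloy has the larger α, so on cooling it would change length more than the steel if both were free. The rigid plates force a common final length, so the magnesium alloy is put into tension and the steel into compression, with equal and opposite forces P (no external load).
Equating the net (thermal + elastic) strains gives |α₁ − α₂|·ΔT = P·[1/(A₁E₁) + 1/(A₂E₂)].
|α₁ − α₂|·ΔT = 14.4×10⁻⁶ × 196 = 0.002822.
1/(A₁E₁) + 1/(A₂E₂) = 1/(1925×45×10³) + 1/(1450×204×10³) = 1.492×10⁻⁸ N⁻¹.
P = 0.002822 / 1.492×10⁻⁸ = 189100 N = 189.1 kN.
σ_{magnesium alloy} = P/A₁ = 189100/1925 = 98.24 MPa, tensile.

σ ≈ 98.2 MPa (tensile)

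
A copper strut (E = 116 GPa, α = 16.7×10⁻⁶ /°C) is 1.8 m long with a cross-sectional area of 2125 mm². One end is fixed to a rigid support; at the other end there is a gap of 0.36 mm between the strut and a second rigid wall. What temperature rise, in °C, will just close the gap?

ΔT ≈ 12 °C

Contact occurs when the free expansion equals the gap: αΔT L = 0.36 mm.
So ΔT = g/(αL) = 0.36/(16.7×10⁻⁶ × 1800) = 11.98 °C.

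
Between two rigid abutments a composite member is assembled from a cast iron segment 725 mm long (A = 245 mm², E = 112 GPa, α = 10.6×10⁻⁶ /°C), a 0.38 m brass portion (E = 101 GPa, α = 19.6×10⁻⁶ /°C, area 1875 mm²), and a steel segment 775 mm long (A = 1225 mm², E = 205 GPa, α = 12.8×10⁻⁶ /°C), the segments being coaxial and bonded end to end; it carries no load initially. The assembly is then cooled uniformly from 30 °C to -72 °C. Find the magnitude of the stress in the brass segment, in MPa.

σ ≈ 43.2 MPa (tensile)

With the walls removed the bar would change length by δ_free = Σ αᵢΔT Lᵢ = 10.6×10⁻⁶×102×725 + 19.6×10⁻⁶×102×380 + 12.8×10⁻⁶×102×775 = 2.555 mm.
Since the ends are fixed, an axial force P builds up, equal in every segment, with P · Σ Lᵢ/(AᵢEᵢ) = δ_free.
The series flexibility is Σ Lᵢ/(AᵢEᵢ) = 725/(245×112×10³) + 380/(1875×101×10³) + 775/(1225×205×10³) = 3.151×10⁻⁵ mm/N.
Hence P = δ_free / Σ(L/AE) = 2.555/3.151×10⁻⁵ = 81.09 kN (tensile).
σ_{brass} = P / A = 81090 / 1875 = 43.25 MPa.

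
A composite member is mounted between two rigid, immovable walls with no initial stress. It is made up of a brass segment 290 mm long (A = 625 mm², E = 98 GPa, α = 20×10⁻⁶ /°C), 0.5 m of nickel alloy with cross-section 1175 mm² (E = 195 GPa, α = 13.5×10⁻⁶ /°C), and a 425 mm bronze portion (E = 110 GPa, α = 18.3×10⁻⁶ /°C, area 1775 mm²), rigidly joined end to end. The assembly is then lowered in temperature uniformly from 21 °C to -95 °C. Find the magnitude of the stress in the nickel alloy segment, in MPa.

σ ≈ 221 MPa (tensile)

Free thermal contraction of the whole bar: Σ αᵢΔT Lᵢ = 20×10⁻⁶×116×290 + 13.5×10⁻⁶×116×500 + 18.3×10⁻⁶×116×425 = 2.358 mm.
Since the ends are fixed, an axial force P builds up, equal in every segment, with P · Σ Lᵢ/(AᵢEᵢ) = δ_free.
The series flexibility is Σ Lᵢ/(AᵢEᵢ) = 290/(625×98×10³) + 500/(1175×195×10³) + 425/(1775×110×10³) = 9.094×10⁻⁶ mm/N.
Hence P = δ_free / Σ(L/AE) = 2.358/9.094×10⁻⁶ = 259.3 kN (tensile).
σ_{nickel alloy} = P / A = 259300 / 1175 = 220.7 MPa.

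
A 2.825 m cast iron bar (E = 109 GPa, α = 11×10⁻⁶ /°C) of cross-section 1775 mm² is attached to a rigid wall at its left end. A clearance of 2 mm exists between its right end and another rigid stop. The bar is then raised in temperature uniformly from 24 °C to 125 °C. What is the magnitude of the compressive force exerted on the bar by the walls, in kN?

P ≈ 78 kN

Free thermal elongation = αΔT L = 11×10⁻⁶ × 101 × 2825 = 3.139 mm.
This exceeds the 2 mm gap, so the wall pushes back. The portion of expansion that must be recovered elastically is δ_free − gap = 3.139 − 2 = 1.139 mm.
Compatibility: PL/(AE) = 1.139 mm, so σ = P/A = E × (1.139/2825) = 43.93 MPa.
Force on the wall = σA = 43.93 × 1775 mm² = 77.98 kN.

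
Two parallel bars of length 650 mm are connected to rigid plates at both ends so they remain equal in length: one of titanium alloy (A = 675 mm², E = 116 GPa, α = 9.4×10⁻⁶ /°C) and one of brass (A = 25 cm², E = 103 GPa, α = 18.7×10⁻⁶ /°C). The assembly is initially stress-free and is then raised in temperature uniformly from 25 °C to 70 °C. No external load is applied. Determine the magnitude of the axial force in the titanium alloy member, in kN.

P ≈ 25.1 kN (tensile in the titanium alloy)

Both members must finish at the same length. With the larger α, the brass tends to over-expand; the plates restrain it, putting the brass in compression and the titanium alloy in tension. With no external load the two internal forces are equal and opposite, magnitude P.
Compatibility of the two members (thermal + elastic change equal): (α₁ − α₂)ΔT = P·[1/(A₁E₁) + 1/(A₂E₂)].
|α₁ − α₂|·ΔT = 9.3×10⁻⁶ × 45 = 0.0004185.
1/(A₁E₁) + 1/(A₂E₂) = 1/(675×116×10³) + 1/(2500×103×10³) = 1.665×10⁻⁸ N⁻¹.
P = 0.0004185 / 1.665×10⁻⁸ = 25130 N = 25.13 kN.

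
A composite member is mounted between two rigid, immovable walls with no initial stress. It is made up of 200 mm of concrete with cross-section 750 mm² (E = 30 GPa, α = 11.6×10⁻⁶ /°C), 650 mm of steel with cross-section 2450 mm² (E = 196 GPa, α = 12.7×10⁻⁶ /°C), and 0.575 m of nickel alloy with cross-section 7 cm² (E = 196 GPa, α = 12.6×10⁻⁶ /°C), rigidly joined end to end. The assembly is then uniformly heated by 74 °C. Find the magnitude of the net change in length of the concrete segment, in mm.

|ΔL| ≈ 0.64 mm

Free thermal expansion of the whole bar: Σ αᵢΔT Lᵢ = 11.6×10⁻⁶×74×200 + 12.7×10⁻⁶×74×650 + 12.6×10⁻⁶×74×575 = 1.319 mm.
Since the ends are fixed, an axial force P builds up, equal in every segment, with P · Σ Lᵢ/(AᵢEᵢ) = δ_free.
The series flexibility is Σ Lᵢ/(AᵢEᵢ) = 200/(750×30×10³) + 650/(2450×196×10³) + 575/(700×196×10³) = 1.443×10⁻⁵ mm/N.
So P = 1.319 / 1.443×10⁻⁵ = 91.36 kN, compressive.
For the concrete segment, free thermal change = 11.6×10⁻⁶×74×200 = 0.1717 mm and elastic change from P = 91360×200/(750×30×10³) = 0.8121 mm; these oppose, so the net change is 0.64 mm (segment shortens).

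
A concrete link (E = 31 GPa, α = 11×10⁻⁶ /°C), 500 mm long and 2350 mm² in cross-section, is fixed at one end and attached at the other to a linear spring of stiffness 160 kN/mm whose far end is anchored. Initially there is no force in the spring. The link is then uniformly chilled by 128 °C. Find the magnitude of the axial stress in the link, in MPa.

Free thermal contraction: δ_free = αΔT L = 11×10⁻⁶ × 128 × 500 = 0.704 mm.
Let P be the tensile force in the spring. The link extends elastically by PL/(AE) and the spring stretches by P/k; together these equal δ_free.
P [ L/(AE) + 1/k ] = δ_free → P [ 500/(2350×31×10³) + 1/(160×10³) ] = 0.704.
P = 0.704 / 1.311×10⁻⁵ = 53690 N.
σ = P/A = 53690/2350 = 22.84 MPa.

σ ≈ 22.8 MPa (tensile)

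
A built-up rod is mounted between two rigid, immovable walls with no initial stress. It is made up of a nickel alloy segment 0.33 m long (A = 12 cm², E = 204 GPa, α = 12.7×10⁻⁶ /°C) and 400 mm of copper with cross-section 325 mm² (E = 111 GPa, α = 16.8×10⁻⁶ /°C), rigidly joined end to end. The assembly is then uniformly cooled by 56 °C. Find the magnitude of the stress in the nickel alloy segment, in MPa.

If the supports were absent, the total length change would be Σ αᵢΔT Lᵢ = 12.7×10⁻⁶×56×330 + 16.8×10⁻⁶×56×400 = 0.611 mm.
Since the ends are fixed, an axial force P builds up, equal in every segment, with P · Σ Lᵢ/(AᵢEᵢ) = δ_free.
The series flexibility is Σ Lᵢ/(AᵢEᵢ) = 330/(1200×204×10³) + 400/(325×111×10³) = 1.244×10⁻⁵ mm/N.
Hence P = δ_free / Σ(L/AE) = 0.611/1.244×10⁻⁵ = 49.13 kN (tensile).
σ_{nickel alloy} = P / A = 49130 / 1200 = 40.94 MPa.

σ ≈ 40.9 MPa (tensile)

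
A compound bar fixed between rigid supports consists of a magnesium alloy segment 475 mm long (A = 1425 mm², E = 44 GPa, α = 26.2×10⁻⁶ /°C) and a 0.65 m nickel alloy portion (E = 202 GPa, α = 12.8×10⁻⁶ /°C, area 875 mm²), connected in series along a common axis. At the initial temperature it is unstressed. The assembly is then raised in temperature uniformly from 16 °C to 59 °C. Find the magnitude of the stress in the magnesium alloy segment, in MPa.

σ ≈ 55.7 MPa (compressive)

Free thermal expansion of the whole bar: Σ αᵢΔT Lᵢ = 26.2×10⁻⁶×43×475 + 12.8×10⁻⁶×43×650 = 0.8929 mm.
The walls prevent any net length change, so an axial force P (same in every segment) develops. Compatibility: P · Σ Lᵢ/(AᵢEᵢ) = δ_free.
Σ Lᵢ/(AᵢEᵢ) = 475/(1425×44×10³) + 650/(875×202×10³) = 1.125×10⁻⁵ mm/N.
Hence P = δ_free / Σ(L/AE) = 0.8929/1.125×10⁻⁵ = 79.35 kN (compressive).
σ_{magnesium alloy} = P / A = 79350 / 1425 = 55.68 MPa.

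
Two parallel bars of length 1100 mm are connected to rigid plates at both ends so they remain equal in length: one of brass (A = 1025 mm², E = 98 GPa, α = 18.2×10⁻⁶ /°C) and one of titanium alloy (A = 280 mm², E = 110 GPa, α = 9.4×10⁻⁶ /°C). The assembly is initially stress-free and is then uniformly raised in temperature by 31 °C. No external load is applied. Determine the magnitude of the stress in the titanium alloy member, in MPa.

σ ≈ 23 MPa (tensile)

Equilibrium of a rigid end plate with no external load gives equal and opposite internal forces ±P in the two members. Since α_{brass} > α_{titanium alloy}, heating drives the brass into compression and the titanium alloy into tension.
Setting the final lengths equal and cancelling L: (α₁ − α₂)ΔT = P/(A₁E₁) + P/(A₂E₂).
|α₁ − α₂|·ΔT = 8.8×10⁻⁶ × 31 = 0.0002728.
1/(A₁E₁) + 1/(A₂E₂) = 1/(1025×98×10³) + 1/(280×110×10³) = 4.242×10⁻⁸ N⁻¹.
P = 0.0002728 / 4.242×10⁻⁸ = 6431 N = 6.431 kN.
σ_{titanium alloy} = P/A₂ = 6431/280 = 22.97 MPa, tensile.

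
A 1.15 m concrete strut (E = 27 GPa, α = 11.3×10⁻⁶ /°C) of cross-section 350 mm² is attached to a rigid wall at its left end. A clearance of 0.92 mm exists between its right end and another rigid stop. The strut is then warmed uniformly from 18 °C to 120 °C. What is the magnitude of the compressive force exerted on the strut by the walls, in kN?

If the wall were absent the strut would grow by αΔT L = 11.3×10⁻⁶ × 102 × 1150 = 1.325 mm.
This exceeds the 0.92 mm gap, so the wall pushes back. The portion of expansion that must be recovered elastically is δ_free − gap = 1.325 − 0.92 = 0.4055 mm.
So σ = E(δ_free − g)/L = 27×10³ × 0.4055/1150 = 9.52 MPa.
P = σA = 9.52 × 350 = 3.332 kN.

P ≈ 3.33 kN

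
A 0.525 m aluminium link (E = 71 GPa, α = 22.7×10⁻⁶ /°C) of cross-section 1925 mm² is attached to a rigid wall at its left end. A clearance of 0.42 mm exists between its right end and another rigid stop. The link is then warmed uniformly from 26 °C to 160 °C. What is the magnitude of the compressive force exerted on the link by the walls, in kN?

P ≈ 306 kN

Free thermal elongation = αΔT L = 22.7×10⁻⁶ × 134 × 525 = 1.597 mm.
The gap closes (δ_free > 0.42 mm) and the wall then resists a further 1.597 − 0.42 = 1.177 mm of expansion.
That suppressed elongation corresponds to σ = E·Δ/L = 71×10³ × 1.177/525 = 159.2 MPa.
P = σA = 159.2 × 1925 = 306.4 kN.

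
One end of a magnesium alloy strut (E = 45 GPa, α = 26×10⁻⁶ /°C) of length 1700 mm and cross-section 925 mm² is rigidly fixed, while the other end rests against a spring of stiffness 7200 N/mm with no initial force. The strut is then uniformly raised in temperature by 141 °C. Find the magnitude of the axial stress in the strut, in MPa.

σ ≈ 37.5 MPa (compressive)

If the spring were absent the strut would lengthen by αΔT L = 26×10⁻⁶ × 141 × 1700 = 6.232 mm.
With a force P in the spring, the elastic change of the strut is PL/(AE) and that of the spring is P/k; compatibility requires their sum to equal δ_free.
P [ L/(AE) + 1/k ] = δ_free → P [ 1700/(925×45×10³) + 1/(7200) ] = 6.232.
P = 6.232 / 0.0001797 = 34680 N.
σ = P/A = 34680/925 = 37.49 MPa.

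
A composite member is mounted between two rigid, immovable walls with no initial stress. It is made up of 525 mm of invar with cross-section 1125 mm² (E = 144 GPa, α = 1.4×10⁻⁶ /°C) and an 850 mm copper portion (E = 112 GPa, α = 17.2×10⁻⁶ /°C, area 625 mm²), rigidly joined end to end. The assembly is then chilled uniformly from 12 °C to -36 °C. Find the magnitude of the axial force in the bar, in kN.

With the walls removed the bar would change length by δ_free = Σ αᵢΔT Lᵢ = 1.4×10⁻⁶×48×525 + 17.2×10⁻⁶×48×850 = 0.737 mm.
The rigid supports impose zero overall length change; the single axial force P common to all segments must satisfy P Σ Lᵢ/(AᵢEᵢ) = δ_free.
The series flexibility is Σ Lᵢ/(AᵢEᵢ) = 525/(1125×144×10³) + 850/(625×112×10³) = 1.538×10⁻⁵ mm/N.
Hence P = δ_free / Σ(L/AE) = 0.737/1.538×10⁻⁵ = 47.91 kN (tensile).

P ≈ 47.9 kN (tensile)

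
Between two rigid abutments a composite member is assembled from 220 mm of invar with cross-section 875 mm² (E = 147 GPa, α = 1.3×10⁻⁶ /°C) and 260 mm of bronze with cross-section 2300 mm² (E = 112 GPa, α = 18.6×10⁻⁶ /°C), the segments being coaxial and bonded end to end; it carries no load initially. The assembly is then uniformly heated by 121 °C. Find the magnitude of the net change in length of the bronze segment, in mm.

|ΔL| ≈ 0.355 mm

If the supports were absent, the total length change would be Σ αᵢΔT Lᵢ = 1.3×10⁻⁶×121×220 + 18.6×10⁻⁶×121×260 = 0.6198 mm.
The walls prevent any net length change, so an axial force P (same in every segment) develops. Compatibility: P · Σ Lᵢ/(AᵢEᵢ) = δ_free.
Σ Lᵢ/(AᵢEᵢ) = 220/(875×147×10³) + 260/(2300×112×10³) = 2.72×10⁻⁶ mm/N.
So P = 0.6198 / 2.72×10⁻⁶ = 227.9 kN, compressive.
For the bronze segment, free thermal change = 18.6×10⁻⁶×121×260 = 0.5852 mm and elastic change from P = 227900×260/(2300×112×10³) = 0.23 mm; these oppose, so the net change is 0.355 mm (segment lengthens).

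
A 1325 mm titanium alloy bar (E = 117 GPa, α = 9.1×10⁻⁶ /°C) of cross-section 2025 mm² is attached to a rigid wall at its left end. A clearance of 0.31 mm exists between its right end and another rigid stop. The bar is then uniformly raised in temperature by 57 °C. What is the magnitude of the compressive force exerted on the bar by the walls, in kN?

Free thermal elongation = αΔT L = 9.1×10⁻⁶ × 57 × 1325 = 0.6873 mm.
This exceeds the 0.31 mm gap, so the wall pushes back. The portion of expansion that must be recovered elastically is δ_free − gap = 0.6873 − 0.31 = 0.3773 mm.
That suppressed elongation corresponds to σ = E·Δ/L = 117×10³ × 0.3773/1325 = 33.31 MPa.
P = σA = 33.31 × 2025 = 67.46 kN.

P ≈ 67.5 kN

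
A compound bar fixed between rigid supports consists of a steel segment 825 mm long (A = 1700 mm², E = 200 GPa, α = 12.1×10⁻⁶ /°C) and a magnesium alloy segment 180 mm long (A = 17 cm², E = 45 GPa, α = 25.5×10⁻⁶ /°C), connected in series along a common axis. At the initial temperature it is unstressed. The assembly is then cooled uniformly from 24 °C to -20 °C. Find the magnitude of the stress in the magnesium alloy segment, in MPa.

Free thermal contraction of the whole bar: Σ αᵢΔT Lᵢ = 12.1×10⁻⁶×44×825 + 25.5×10⁻⁶×44×180 = 0.6412 mm.
The walls prevent any net length change, so an axial force P (same in every segment) develops. Compatibility: P · Σ Lᵢ/(AᵢEᵢ) = δ_free.
Σ Lᵢ/(AᵢEᵢ) = 825/(1700×200×10³) + 180/(1700×45×10³) = 4.779×10⁻⁶ mm/N.
So P = 0.6412 / 4.779×10⁻⁶ = 134.2 kN, tensile.
σ_{magnesium alloy} = P / A = 134200 / 1700 = 78.92 MPa.

σ ≈ 78.9 MPa (tensile)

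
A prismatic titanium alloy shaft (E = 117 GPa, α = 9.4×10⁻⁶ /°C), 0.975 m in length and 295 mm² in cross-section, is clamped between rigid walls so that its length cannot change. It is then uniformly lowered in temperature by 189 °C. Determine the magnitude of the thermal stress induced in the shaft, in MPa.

Because both ends are immovable the net strain is zero, and the suppressed thermal strain is αΔT = 9.4×10⁻⁶ × 189 = 1776.6×10⁻⁶.
The stress required to suppress this strain is σ = Eε = 117×10³ × 1776.6×10⁻⁶ = 207.9 MPa, tensile since the shaft is trying to contract.

σ ≈ 208 MPa (tensile)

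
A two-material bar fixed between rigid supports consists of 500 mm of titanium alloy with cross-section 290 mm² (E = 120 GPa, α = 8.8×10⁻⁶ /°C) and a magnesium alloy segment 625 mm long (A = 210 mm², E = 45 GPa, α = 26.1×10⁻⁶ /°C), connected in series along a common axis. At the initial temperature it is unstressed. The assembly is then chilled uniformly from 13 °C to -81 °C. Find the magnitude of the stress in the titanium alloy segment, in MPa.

σ ≈ 83.4 MPa (tensile)

If the supports were absent, the total length change would be Σ αᵢΔT Lᵢ = 8.8×10⁻⁶×94×500 + 26.1×10⁻⁶×94×625 = 1.947 mm.
The walls prevent any net length change, so an axial force P (same in every segment) develops. Compatibility: P · Σ Lᵢ/(AᵢEᵢ) = δ_free.
Σ Lᵢ/(AᵢEᵢ) = 500/(290×120×10³) + 625/(210×45×10³) = 8.051×10⁻⁵ mm/N.
P = 1.947 / 8.051×10⁻⁵ = 24180 N = 24.18 kN, tensile.
σ_{titanium alloy} = P / A = 24180 / 290 = 83.39 MPa.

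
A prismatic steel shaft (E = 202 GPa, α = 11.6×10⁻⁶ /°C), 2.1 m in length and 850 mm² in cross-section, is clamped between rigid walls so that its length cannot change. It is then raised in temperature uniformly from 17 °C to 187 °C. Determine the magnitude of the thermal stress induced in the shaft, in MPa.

σ ≈ 398 MPa (compressive)

The supports are rigid, so the total axial strain is zero. The restrained thermal strain is ε = αΔT = 11.6×10⁻⁶ × 170 = 1972×10⁻⁶.
Hence σ = E·αΔT = 202×10³ × 1972×10⁻⁶ = 398.3 MPa, compressive.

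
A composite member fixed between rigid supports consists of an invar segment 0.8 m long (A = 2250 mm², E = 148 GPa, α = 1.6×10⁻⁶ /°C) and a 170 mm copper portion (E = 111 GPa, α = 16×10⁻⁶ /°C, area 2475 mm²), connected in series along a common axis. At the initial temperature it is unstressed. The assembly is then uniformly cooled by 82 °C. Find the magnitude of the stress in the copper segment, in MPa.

Free thermal contraction of the whole bar: Σ αᵢΔT Lᵢ = 1.6×10⁻⁶×82×800 + 16×10⁻⁶×82×170 = 0.328 mm.
The walls prevent any net length change, so an axial force P (same in every segment) develops. Compatibility: P · Σ Lᵢ/(AᵢEᵢ) = δ_free.
The series flexibility is Σ Lᵢ/(AᵢEᵢ) = 800/(2250×148×10³) + 170/(2475×111×10³) = 3.021×10⁻⁶ mm/N.
P = 0.328 / 3.021×10⁻⁶ = 108600 N = 108.6 kN, tensile.
σ_{copper} = P / A = 108600 / 2475 = 43.87 MPa.

σ ≈ 43.9 MPa (tensile)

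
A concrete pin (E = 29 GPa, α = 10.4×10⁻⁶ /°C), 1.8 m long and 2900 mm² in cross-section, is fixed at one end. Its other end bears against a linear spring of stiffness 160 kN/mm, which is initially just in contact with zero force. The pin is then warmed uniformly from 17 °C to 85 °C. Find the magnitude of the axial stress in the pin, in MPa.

σ ≈ 15.9 MPa (compressive)

Free thermal expansion: δ_free = αΔT L = 10.4×10⁻⁶ × 68 × 1800 = 1.273 mm.
Let P be the compressive force at the spring. The pin shortens elastically by PL/(AE) and the spring compresses by P/k; together these equal δ_free.
So P = δ_free / [L/(AE) + 1/k] = 1.273 / [ 1800/(2900×29×10³) + 1/(160×10³) ].
P = 1.273 / 2.765×10⁻⁵ = 46030 N.
σ = P/A = 46030/2900 = 15.87 MPa.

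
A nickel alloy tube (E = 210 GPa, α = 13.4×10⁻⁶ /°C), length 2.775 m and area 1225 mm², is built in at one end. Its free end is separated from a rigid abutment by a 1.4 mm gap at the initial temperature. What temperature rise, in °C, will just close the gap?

ΔT ≈ 37.6 °C

The gap closes when αΔT L = 1.4 mm, since the tube is still unstressed at that instant.
ΔT = 1.4 / (13.4×10⁻⁶ × 2775) = 37.65 °C.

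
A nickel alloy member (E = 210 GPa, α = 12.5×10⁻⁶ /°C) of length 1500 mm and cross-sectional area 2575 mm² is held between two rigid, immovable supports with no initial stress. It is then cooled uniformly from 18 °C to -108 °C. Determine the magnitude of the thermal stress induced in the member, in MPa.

σ ≈ 331 MPa (tensile)

The supports are rigid, so the total axial strain is zero. The restrained thermal strain is ε = αΔT = 12.5×10⁻⁶ × 126 = 1575×10⁻⁶.
The stress required to suppress this strain is σ = Eε = 210×10³ × 1575×10⁻⁶ = 330.8 MPa, tensile since the member is trying to contract.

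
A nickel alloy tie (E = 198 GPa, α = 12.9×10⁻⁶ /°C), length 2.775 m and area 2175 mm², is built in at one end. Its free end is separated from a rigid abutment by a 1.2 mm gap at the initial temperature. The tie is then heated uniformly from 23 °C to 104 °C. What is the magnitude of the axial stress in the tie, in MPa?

σ ≈ 121 MPa (compressive)

Unrestrained expansion: δ_free = αΔT L = 12.9×10⁻⁶ × 81 × 2775 = 2.9 mm.
After closing the 1.2 mm clearance, 2.9 − 1.2 = 1.7 mm of expansion remains to be suppressed by the wall.
Compatibility: PL/(AE) = 1.7 mm, so σ = P/A = E × (1.7/2775) = 121.3 MPa.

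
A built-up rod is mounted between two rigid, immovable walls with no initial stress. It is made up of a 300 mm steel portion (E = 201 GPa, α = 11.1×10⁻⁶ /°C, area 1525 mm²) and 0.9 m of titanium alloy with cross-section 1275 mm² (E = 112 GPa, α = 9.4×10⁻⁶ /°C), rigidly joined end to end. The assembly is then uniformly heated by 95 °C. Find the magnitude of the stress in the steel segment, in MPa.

Free thermal expansion of the whole bar: Σ αᵢΔT Lᵢ = 11.1×10⁻⁶×95×300 + 9.4×10⁻⁶×95×900 = 1.12 mm.
Since the ends are fixed, an axial force P builds up, equal in every segment, with P · Σ Lᵢ/(AᵢEᵢ) = δ_free.
Σ Lᵢ/(AᵢEᵢ) = 300/(1525×201×10³) + 900/(1275×112×10³) = 7.281×10⁻⁶ mm/N.
P = 1.12 / 7.281×10⁻⁶ = 153800 N = 153.8 kN, compressive.
σ_{steel} = P / A = 153800 / 1525 = 100.9 MPa.

σ ≈ 101 MPa (compressive)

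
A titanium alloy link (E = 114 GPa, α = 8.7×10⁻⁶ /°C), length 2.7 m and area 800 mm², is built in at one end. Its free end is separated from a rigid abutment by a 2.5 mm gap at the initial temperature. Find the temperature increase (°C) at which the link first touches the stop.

Contact occurs when the free expansion equals the gap: αΔT L = 2.5 mm.
ΔT = 2.5 / (8.7×10⁻⁶ × 2700) = 106.4 °C.

ΔT ≈ 106 °C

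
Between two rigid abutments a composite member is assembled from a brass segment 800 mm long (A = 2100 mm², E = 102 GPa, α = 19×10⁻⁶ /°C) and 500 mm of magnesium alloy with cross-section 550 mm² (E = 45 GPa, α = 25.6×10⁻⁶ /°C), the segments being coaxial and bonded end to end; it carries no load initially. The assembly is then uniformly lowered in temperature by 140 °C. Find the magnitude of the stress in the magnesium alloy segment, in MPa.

With the walls removed the bar would change length by δ_free = Σ αᵢΔT Lᵢ = 19×10⁻⁶×140×800 + 25.6×10⁻⁶×140×500 = 3.92 mm.
The rigid supports impose zero overall length change; the single axial force P common to all segments must satisfy P Σ Lᵢ/(AᵢEᵢ) = δ_free.
The series flexibility is Σ Lᵢ/(AᵢEᵢ) = 800/(2100×102×10³) + 500/(550×45×10³) = 2.394×10⁻⁵ mm/N.
Hence P = δ_free / Σ(L/AE) = 3.92/2.394×10⁻⁵ = 163.8 kN (tensile).
σ_{magnesium alloy} = P / A = 163800 / 550 = 297.8 MPa.

σ ≈ 298 MPa (tensile)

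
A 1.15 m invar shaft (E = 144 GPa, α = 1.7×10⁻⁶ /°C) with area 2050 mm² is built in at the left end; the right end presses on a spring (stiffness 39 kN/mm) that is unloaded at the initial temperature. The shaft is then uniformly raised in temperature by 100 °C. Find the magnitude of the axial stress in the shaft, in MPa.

If the spring were absent the shaft would lengthen by αΔT L = 1.7×10⁻⁶ × 100 × 1150 = 0.1955 mm.
With a force P in the spring, the elastic change of the shaft is PL/(AE) and that of the spring is P/k; compatibility requires their sum to equal δ_free.
P [ L/(AE) + 1/k ] = δ_free → P [ 1150/(2050×144×10³) + 1/(39×10³) ] = 0.1955.
P = 0.1955 / 2.954×10⁻⁵ = 6619 N.
σ = P/A = 6619/2050 = 3.229 MPa.

σ ≈ 3.23 MPa (compressive)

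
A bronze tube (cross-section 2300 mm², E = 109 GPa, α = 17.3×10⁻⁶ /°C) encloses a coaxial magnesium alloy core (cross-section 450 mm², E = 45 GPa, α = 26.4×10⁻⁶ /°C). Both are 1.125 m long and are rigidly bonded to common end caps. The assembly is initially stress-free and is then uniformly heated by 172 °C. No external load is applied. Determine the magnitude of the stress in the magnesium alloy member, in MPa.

Both members must finish at the same length. With the larger α, the magnesium alloy tends to over-expand; the plates restrain it, putting the magnesium alloy in compression and the bronze in tension. With no external load the two internal forces are equal and opposite, magnitude P.
Setting the final lengths equal and cancelling L: (α₁ − α₂)ΔT = P/(A₁E₁) + P/(A₂E₂).
|α₁ − α₂|·ΔT = 9.1×10⁻⁶ × 172 = 0.001565.
1/(A₁E₁) + 1/(A₂E₂) = 1/(2300×109×10³) + 1/(450×45×10³) = 5.337×10⁻⁸ N⁻¹.
So P = 0.001565 / 5.337×10⁻⁸ = 29.33 kN.
σ_{magnesium alloy} = P/A₂ = 29330/450 = 65.17 MPa, compressive.

σ ≈ 65.2 MPa (compressive)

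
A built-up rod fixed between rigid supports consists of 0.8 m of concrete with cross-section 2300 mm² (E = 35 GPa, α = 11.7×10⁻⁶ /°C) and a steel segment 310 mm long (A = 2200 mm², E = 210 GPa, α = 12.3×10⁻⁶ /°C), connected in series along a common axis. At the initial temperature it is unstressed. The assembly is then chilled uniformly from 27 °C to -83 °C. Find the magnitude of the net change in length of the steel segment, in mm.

With the walls removed the bar would change length by δ_free = Σ αᵢΔT Lᵢ = 11.7×10⁻⁶×110×800 + 12.3×10⁻⁶×110×310 = 1.449 mm.
The walls prevent any net length change, so an axial force P (same in every segment) develops. Compatibility: P · Σ Lᵢ/(AᵢEᵢ) = δ_free.
Σ Lᵢ/(AᵢEᵢ) = 800/(2300×35×10³) + 310/(2200×210×10³) = 1.061×10⁻⁵ mm/N.
P = 1.449 / 1.061×10⁻⁵ = 136600 N = 136.6 kN, tensile.
For the steel segment, free thermal change = 12.3×10⁻⁶×110×310 = 0.4194 mm and elastic change from P = 136600×310/(2200×210×10³) = 0.09165 mm; these oppose, so the net change is 0.328 mm (segment shortens).

|ΔL| ≈ 0.328 mm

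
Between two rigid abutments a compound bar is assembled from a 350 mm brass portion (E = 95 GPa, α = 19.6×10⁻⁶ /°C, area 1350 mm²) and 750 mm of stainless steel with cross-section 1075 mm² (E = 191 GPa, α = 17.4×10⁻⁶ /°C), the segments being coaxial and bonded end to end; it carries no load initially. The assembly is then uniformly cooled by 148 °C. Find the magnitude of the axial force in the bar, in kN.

Free thermal contraction of the whole bar: Σ αᵢΔT Lᵢ = 19.6×10⁻⁶×148×350 + 17.4×10⁻⁶×148×750 = 2.947 mm.
The rigid supports impose zero overall length change; the single axial force P common to all segments must satisfy P Σ Lᵢ/(AᵢEᵢ) = δ_free.
Σ Lᵢ/(AᵢEᵢ) = 350/(1350×95×10³) + 750/(1075×191×10³) = 6.382×10⁻⁶ mm/N.
Hence P = δ_free / Σ(L/AE) = 2.947/6.382×10⁻⁶ = 461.7 kN (tensile).

P ≈ 462 kN (tensile)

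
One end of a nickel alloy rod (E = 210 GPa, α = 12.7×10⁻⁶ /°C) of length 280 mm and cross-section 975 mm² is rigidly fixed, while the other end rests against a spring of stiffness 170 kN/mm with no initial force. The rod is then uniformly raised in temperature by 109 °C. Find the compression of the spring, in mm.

δ ≈ 0.314 mm

Free thermal expansion: δ_free = αΔT L = 12.7×10⁻⁶ × 109 × 280 = 0.3876 mm.
Let P be the compressive force at the spring. The rod shortens elastically by PL/(AE) and the spring compresses by P/k; together these equal δ_free.
So P = δ_free / [L/(AE) + 1/k] = 0.3876 / [ 280/(975×210×10³) + 1/(170×10³) ].
P = 0.3876 / 7.25×10⁻⁶ = 53460 N.
Spring compression = P/k = 53460/(170×10³) = 0.3145 mm.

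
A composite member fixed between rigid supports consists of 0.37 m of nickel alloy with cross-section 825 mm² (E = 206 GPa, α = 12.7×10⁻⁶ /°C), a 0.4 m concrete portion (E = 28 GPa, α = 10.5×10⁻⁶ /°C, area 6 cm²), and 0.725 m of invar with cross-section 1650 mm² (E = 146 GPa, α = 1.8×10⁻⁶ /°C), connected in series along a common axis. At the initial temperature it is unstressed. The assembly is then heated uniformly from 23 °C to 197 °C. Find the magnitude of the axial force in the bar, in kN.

P ≈ 61.2 kN (compressive)

If the supports were absent, the total length change would be Σ αᵢΔT Lᵢ = 12.7×10⁻⁶×174×370 + 10.5×10⁻⁶×174×400 + 1.8×10⁻⁶×174×725 = 1.775 mm.
Since the ends are fixed, an axial force P builds up, equal in every segment, with P · Σ Lᵢ/(AᵢEᵢ) = δ_free.
The series flexibility is Σ Lᵢ/(AᵢEᵢ) = 370/(825×206×10³) + 400/(600×28×10³) + 725/(1650×146×10³) = 2.9×10⁻⁵ mm/N.
So P = 1.775 / 2.9×10⁻⁵ = 61.23 kN, compressive.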